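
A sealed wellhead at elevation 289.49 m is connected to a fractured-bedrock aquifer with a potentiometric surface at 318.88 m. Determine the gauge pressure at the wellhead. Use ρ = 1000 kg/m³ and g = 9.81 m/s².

P ≈ 288 kPa

Head above the cap: Δh = 318.88 − 289.49 = 29.39 m.
P = ρgΔh = 1000 × 9.81 × 29.39 = 288316 Pa ≈ 288 kPa.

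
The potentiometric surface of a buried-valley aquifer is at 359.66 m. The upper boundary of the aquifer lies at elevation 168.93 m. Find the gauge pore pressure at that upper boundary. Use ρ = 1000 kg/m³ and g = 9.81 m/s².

P ≈ 1870 kPa

Pressure head at the aquifer top: ψ = h − z = 359.66 − 168.93 = 190.73 m.
P = ρgψ = 1000 × 9.81 × 190.73 = 1871061 Pa ≈ 1870 kPa.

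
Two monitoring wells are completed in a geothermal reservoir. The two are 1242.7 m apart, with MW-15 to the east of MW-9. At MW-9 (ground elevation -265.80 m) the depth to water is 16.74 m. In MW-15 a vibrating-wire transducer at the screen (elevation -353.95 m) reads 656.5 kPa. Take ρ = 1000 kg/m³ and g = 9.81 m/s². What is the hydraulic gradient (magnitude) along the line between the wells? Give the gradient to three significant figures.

Total head at MW-9: h = -265.80 − 16.74 = -282.54 m.
Pressure head at MW-15: ψ = P/(ρg) = 656.5×1000 / (1000 × 9.81) = 66.92 m.
Total head at MW-15: h = z + ψ = -353.95 + 66.92 = -287.03 m.
Head difference: h(MW-9) − h(MW-15) = -282.54 − (-287.03) = 4.49 m.
Hydraulic gradient: i = |Δh| / L = 4.49 / 1242.7 = 0.00361.

i ≈ 0.00361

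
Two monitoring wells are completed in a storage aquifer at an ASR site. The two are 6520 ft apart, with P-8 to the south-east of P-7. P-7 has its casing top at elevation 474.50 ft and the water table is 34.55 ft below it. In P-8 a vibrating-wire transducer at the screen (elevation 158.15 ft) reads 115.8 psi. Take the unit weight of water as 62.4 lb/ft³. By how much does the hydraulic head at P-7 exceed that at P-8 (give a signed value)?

Δh ≈ 14.57 ft

Total head at P-7: h = 474.50 − 34.55 = 439.95 ft.
Pressure head at P-8: ψ = 144·P/γ = 144 × 115.8 / 62.4 = 267.23 ft.
Total head at P-8: h = z + ψ = 158.15 + 267.23 = 425.38 ft.
Head difference: h(P-7) − h(P-8) = 439.95 − 425.38 = 14.57 ft.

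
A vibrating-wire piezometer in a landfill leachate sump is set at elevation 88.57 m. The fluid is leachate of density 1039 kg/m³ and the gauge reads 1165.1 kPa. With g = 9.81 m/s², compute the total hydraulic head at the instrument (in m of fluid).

ψ = P/(ρg) = 1165.1×1000 / (1039 × 9.81) = 114.31 m.
h = z + ψ = 88.57 + 114.31 = 202.88 m.

h ≈ 202.88 m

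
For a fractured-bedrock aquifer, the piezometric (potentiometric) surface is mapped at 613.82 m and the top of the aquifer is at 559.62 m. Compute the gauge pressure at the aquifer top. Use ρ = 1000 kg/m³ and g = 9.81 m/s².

P ≈ 532 kPa

Pressure head at the aquifer top: ψ = h − z = 613.82 − 559.62 = 54.20 m.
P = ρgψ = 1000 × 9.81 × 54.20 = 531702 Pa ≈ 532 kPa.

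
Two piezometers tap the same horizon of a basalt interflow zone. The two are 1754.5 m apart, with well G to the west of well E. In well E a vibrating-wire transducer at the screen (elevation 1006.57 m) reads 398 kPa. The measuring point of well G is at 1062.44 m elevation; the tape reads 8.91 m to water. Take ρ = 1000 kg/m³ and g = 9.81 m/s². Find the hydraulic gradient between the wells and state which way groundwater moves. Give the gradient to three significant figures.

i ≈ 0.00364; groundwater flows toward the east

Pressure head at well E: ψ = P/(ρg) = 398×1000 / (1000 × 9.81) = 40.57 m.
Total head at well E: h = z + ψ = 1006.57 + 40.57 = 1047.14 m.
Total head at well G: h = 1062.44 − 8.91 = 1053.53 m.
Head difference: h(well E) − h(well G) = 1047.14 − 1053.53 = -6.39 m.
Hydraulic gradient: i = |Δh| / L = 6.39 / 1754.5 = 0.00364.
Flow is from higher to lower head: from well G toward well E, i.e. toward the east.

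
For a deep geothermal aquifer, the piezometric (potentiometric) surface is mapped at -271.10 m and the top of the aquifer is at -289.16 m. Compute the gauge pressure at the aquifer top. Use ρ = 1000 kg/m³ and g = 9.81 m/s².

P ≈ 177 kPa

Pressure head at the aquifer top: ψ = h − z = -271.10 − (-289.16) = 18.06 m.
P = ρgψ = 1000 × 9.81 × 18.06 = 177169 Pa ≈ 177 kPa.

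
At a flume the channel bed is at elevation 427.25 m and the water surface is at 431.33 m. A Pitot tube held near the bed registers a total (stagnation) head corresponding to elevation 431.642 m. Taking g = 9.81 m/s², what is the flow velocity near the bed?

v ≈ 2.47 m/s

Near the bed, under hydrostatic conditions, the piezometric head (z + ψ) equals the free-surface elevation, 431.33 m.
Velocity head = total − piezometric = 431.642 − 431.33 = 0.312 m.
v = √(2g·h_v) = √(2 × 9.81 × 0.312) = 2.47 m/s.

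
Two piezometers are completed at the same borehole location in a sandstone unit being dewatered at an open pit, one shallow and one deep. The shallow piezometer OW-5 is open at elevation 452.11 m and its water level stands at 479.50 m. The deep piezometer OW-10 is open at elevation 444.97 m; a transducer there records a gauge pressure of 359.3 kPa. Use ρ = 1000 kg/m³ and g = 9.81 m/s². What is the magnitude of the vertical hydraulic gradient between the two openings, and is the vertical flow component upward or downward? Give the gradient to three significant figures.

|i_v| ≈ 0.294; vertical flow is upward

Total head at OW-5: h = 479.50 m (water level in the standpipe).
Pressure head at OW-10: ψ = P/(ρg) = 359.3×1000 / (1000 × 9.81) = 36.63 m.
Total head at OW-10: h = z + ψ = 444.97 + 36.63 = 481.60 m.
Δh = h(OW-5) − h(OW-10) = 479.50 − 481.60 = -2.10 m.
Vertical separation Δz = 452.11 − 444.97 = 7.14 m.
|i_v| = |Δh| / Δz = 2.10 / 7.14 = 0.294.
Head is higher in the deep piezometer, so vertical flow is upward (discharge condition).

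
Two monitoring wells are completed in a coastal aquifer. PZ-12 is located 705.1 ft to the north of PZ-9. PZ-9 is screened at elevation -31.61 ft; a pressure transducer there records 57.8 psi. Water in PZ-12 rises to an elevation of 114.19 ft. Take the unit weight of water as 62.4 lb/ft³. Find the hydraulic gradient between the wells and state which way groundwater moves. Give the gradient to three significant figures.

i ≈ 0.0176; groundwater flows toward the south

Pressure head at PZ-9: ψ = 144·P/γ = 144 × 57.8 / 62.4 = 133.38 ft.
Total head at PZ-9: h = z + ψ = -31.61 + 133.38 = 101.77 ft.
Total head at PZ-12: h = 114.19 ft (water level in the piezometer is the total head).
Head difference: h(PZ-9) − h(PZ-12) = 101.77 − 114.19 = -12.42 ft.
Hydraulic gradient: i = |Δh| / L = 12.42 / 705.1 = 0.0176.
Flow is from higher to lower head: from PZ-12 toward PZ-9, i.e. toward the south.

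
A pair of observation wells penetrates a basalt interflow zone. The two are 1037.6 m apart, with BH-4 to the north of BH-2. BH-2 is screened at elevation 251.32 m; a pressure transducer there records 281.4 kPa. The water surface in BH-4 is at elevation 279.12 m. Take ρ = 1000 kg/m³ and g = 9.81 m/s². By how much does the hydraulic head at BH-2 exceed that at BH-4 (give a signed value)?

Pressure head at BH-2: ψ = P/(ρg) = 281.4×1000 / (1000 × 9.81) = 28.69 m.
Total head at BH-2: h = z + ψ = 251.32 + 28.69 = 280.01 m.
Total head at BH-4: h = 279.12 m (water level in the piezometer is the total head).
Head difference: h(BH-2) − h(BH-4) = 280.01 − 279.12 = 0.89 m.

Δh ≈ 0.89 m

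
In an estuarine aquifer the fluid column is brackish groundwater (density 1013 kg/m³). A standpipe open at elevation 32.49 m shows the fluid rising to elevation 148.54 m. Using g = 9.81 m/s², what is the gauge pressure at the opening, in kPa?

Pressure head ψ = h − z = 148.54 − 32.49 = 116.05 m.
P = ρgψ = 1013 × 9.81 × 116.05 = 1153250 Pa ≈ 1150 kPa.

P ≈ 1150 kPa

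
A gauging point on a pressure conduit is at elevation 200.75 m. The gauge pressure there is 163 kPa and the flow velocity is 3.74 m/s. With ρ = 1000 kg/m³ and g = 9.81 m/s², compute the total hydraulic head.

Pressure head ψ = P/(ρg) = 163×1000 / (1000 × 9.81) = 16.62 m.
Velocity head = v²/(2g) = 3.74² / (2 × 9.81) = 0.713 m.
h = z + ψ + v²/(2g) = 200.75 + 16.62 + 0.713 = 218.08 m.

h ≈ 218.08 m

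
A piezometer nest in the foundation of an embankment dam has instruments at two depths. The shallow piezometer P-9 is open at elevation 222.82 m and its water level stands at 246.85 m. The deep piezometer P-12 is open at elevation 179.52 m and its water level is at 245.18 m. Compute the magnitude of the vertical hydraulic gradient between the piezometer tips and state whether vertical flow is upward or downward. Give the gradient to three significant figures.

|i_v| ≈ 0.0386; vertical flow is downward

Total head at P-9: h = 246.85 m (water level in the standpipe).
Total head at P-12: h = 245.18 m.
Δh = h(P-9) − h(P-12) = 246.85 − 245.18 = 1.67 m.
Vertical separation Δz = 222.82 − 179.52 = 43.30 m.
|i_v| = |Δh| / Δz = 1.67 / 43.30 = 0.0386.
Head is higher in the shallow piezometer, so vertical flow is downward (recharge condition).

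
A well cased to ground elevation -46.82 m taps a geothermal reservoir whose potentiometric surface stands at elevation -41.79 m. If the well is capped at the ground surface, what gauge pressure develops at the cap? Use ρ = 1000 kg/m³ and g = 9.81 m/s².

P ≈ 49.3 kPa

Head above the cap: Δh = -41.79 − (-46.82) = 5.03 m.
P = ρgΔh = 1000 × 9.81 × 5.03 = 49344 Pa ≈ 49.3 kPa.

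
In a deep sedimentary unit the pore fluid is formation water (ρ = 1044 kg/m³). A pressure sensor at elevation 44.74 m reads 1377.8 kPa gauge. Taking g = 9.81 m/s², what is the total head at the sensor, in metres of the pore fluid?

h ≈ 179.27 m

ψ = P/(ρg) = 1377.8×1000 / (1044 × 9.81) = 134.53 m.
h = z + ψ = 44.74 + 134.53 = 179.27 m.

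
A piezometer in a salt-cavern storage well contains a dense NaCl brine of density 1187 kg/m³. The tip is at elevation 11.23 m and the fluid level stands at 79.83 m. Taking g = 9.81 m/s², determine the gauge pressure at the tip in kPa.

Pressure head ψ = h − z = 79.83 − 11.23 = 68.60 m.
P = ρgψ = 1187 × 9.81 × 68.60 = 798811 Pa ≈ 799 kPa.

P ≈ 799 kPa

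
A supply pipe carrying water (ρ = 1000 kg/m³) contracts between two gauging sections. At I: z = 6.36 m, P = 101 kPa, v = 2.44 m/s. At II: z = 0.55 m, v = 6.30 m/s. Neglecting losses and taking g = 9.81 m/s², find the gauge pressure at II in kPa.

P₂ ≈ 141 kPa

Pressure head at I: ψ₁ = P₁/(ρg) = 101×1000 / (1000 × 9.81) = 10.30 m.
Velocity heads: v₁²/2g = 2.44²/19.62 = 0.303 m; v₂²/2g = 6.30²/19.62 = 2.023 m.
Total head H = z₁ + ψ₁ + v₁²/2g = 6.36 + 10.30 + 0.303 = 16.96 m.
ψ₂ = H − z₂ − v₂²/2g = 16.96 − 0.55 − 2.023 = 14.39 m.
P₂ = ρgψ₂ = 1000 × 9.81 × 14.39 ≈ 141 kPa.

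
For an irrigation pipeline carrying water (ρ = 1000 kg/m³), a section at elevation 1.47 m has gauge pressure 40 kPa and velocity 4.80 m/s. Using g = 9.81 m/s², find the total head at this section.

Pressure head ψ = P/(ρg) = 40×1000 / (1000 × 9.81) = 4.08 m.
Velocity head = v²/(2g) = 4.80² / (2 × 9.81) = 1.174 m.
h = z + ψ + v²/(2g) = 1.47 + 4.08 + 1.174 = 6.72 m.

h ≈ 6.72 m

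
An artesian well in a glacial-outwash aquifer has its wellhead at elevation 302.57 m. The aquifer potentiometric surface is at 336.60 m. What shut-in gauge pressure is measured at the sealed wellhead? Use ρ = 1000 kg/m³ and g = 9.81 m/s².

Head above the cap: Δh = 336.60 − 302.57 = 34.03 m.
P = ρgΔh = 1000 × 9.81 × 34.03 = 333834 Pa ≈ 334 kPa.

P ≈ 334 kPa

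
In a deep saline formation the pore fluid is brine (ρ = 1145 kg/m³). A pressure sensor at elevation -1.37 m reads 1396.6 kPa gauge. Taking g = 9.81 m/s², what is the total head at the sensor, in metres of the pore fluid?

h ≈ 122.97 m

ψ = P/(ρg) = 1396.6×1000 / (1145 × 9.81) = 124.34 m.
h = z + ψ = -1.37 + 124.34 = 122.97 m.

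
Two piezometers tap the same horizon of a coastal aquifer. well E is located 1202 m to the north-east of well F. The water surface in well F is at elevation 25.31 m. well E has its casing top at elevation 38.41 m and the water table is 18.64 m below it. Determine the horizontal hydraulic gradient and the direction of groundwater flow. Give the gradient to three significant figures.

Total head at well F: h = 25.31 m (water level in the piezometer is the total head).
Total head at well E: h = 38.41 − 18.64 = 19.77 m.
Head difference: h(well F) − h(well E) = 25.31 − 19.77 = 5.54 m.
Hydraulic gradient: i = |Δh| / L = 5.54 / 1202 = 0.00461.
Flow is from higher to lower head: from well F toward well E, i.e. toward the north-east.

i ≈ 0.00461; groundwater flows toward the north-east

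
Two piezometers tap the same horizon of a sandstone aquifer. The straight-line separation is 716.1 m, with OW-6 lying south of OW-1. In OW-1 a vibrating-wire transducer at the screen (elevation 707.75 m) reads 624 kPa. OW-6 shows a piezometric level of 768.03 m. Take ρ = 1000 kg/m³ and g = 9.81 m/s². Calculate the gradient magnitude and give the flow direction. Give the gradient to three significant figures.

i ≈ 0.00465; groundwater flows toward the south

Pressure head at OW-1: ψ = P/(ρg) = 624×1000 / (1000 × 9.81) = 63.61 m.
Total head at OW-1: h = z + ψ = 707.75 + 63.61 = 771.36 m.
Total head at OW-6: h = 768.03 m (water level in the piezometer is the total head).
Head difference: h(OW-1) − h(OW-6) = 771.36 − 768.03 = 3.33 m.
Hydraulic gradient: i = |Δh| / L = 3.33 / 716.1 = 0.00465.
Flow is from higher to lower head: from OW-1 toward OW-6, i.e. toward the south.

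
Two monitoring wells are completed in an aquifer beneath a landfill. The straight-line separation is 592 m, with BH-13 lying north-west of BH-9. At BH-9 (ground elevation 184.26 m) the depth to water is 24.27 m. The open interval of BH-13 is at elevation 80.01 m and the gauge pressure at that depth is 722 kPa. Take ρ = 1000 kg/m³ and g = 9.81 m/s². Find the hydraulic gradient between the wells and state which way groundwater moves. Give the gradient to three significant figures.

Total head at BH-9: h = 184.26 − 24.27 = 159.99 m.
Pressure head at BH-13: ψ = P/(ρg) = 722×1000 / (1000 × 9.81) = 73.60 m.
Total head at BH-13: h = z + ψ = 80.01 + 73.60 = 153.61 m.
Head difference: h(BH-9) − h(BH-13) = 159.99 − 153.61 = 6.38 m.
Hydraulic gradient: i = |Δh| / L = 6.38 / 592 = 0.0108.
Flow is from higher to lower head: from BH-9 toward BH-13, i.e. toward the north-west.

i ≈ 0.0108; groundwater flows toward the north-west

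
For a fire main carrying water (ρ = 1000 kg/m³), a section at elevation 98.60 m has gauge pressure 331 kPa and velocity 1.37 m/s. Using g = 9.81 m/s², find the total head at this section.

Pressure head ψ = P/(ρg) = 331×1000 / (1000 × 9.81) = 33.74 m.
Velocity head = v²/(2g) = 1.37² / (2 × 9.81) = 0.096 m.
h = z + ψ + v²/(2g) = 98.60 + 33.74 + 0.096 = 132.44 m.

h ≈ 132.44 m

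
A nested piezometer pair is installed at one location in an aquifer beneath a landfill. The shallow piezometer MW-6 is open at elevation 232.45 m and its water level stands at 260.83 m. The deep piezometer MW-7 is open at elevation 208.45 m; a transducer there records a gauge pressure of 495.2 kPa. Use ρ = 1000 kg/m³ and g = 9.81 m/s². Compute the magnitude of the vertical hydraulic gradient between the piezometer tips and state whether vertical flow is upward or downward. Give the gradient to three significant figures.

|i_v| ≈ 0.0792; vertical flow is downward

Total head at MW-6: h = 260.83 m (water level in the standpipe).
Pressure head at MW-7: ψ = P/(ρg) = 495.2×1000 / (1000 × 9.81) = 50.48 m.
Total head at MW-7: h = z + ψ = 208.45 + 50.48 = 258.93 m.
Δh = h(MW-6) − h(MW-7) = 260.83 − 258.93 = 1.90 m.
Vertical separation Δz = 232.45 − 208.45 = 24.00 m.
|i_v| = |Δh| / Δz = 1.90 / 24.00 = 0.0792.
Head is higher in the shallow piezometer, so vertical flow is downward (recharge condition).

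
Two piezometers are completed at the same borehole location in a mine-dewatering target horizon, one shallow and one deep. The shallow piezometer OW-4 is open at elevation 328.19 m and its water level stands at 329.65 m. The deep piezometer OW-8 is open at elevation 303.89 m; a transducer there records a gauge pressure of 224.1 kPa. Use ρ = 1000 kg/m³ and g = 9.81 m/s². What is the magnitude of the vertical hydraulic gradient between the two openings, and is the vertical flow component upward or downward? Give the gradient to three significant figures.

Total head at OW-4: h = 329.65 m (water level in the standpipe).
Pressure head at OW-8: ψ = P/(ρg) = 224.1×1000 / (1000 × 9.81) = 22.84 m.
Total head at OW-8: h = z + ψ = 303.89 + 22.84 = 326.73 m.
Δh = h(OW-4) − h(OW-8) = 329.65 − 326.73 = 2.92 m.
Vertical separation Δz = 328.19 − 303.89 = 24.30 m.
|i_v| = |Δh| / Δz = 2.92 / 24.30 = 0.120.
Head is higher in the shallow piezometer, so vertical flow is downward (recharge condition).

|i_v| ≈ 0.120; vertical flow is downward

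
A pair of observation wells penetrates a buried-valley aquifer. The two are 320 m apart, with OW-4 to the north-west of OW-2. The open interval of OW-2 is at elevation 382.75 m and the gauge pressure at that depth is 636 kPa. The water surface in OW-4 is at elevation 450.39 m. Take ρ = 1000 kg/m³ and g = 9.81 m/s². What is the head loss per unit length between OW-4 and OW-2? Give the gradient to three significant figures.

Pressure head at OW-2: ψ = P/(ρg) = 636×1000 / (1000 × 9.81) = 64.83 m.
Total head at OW-2: h = z + ψ = 382.75 + 64.83 = 447.58 m.
Total head at OW-4: h = 450.39 m (water level in the piezometer is the total head).
Head difference: h(OW-2) − h(OW-4) = 447.58 − 450.39 = -2.81 m.
Hydraulic gradient: i = |Δh| / L = 2.81 / 320 = 0.00878.

i ≈ 0.00878 m/m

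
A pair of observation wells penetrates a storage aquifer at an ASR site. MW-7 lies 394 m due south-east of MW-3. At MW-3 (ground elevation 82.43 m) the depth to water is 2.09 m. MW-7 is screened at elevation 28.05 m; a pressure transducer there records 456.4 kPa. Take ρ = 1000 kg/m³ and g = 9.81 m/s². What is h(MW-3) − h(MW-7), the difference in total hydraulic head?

Δh ≈ 5.77 m

Total head at MW-3: h = 82.43 − 2.09 = 80.34 m.
Pressure head at MW-7: ψ = P/(ρg) = 456.4×1000 / (1000 × 9.81) = 46.52 m.
Total head at MW-7: h = z + ψ = 28.05 + 46.52 = 74.57 m.
Head difference: h(MW-3) − h(MW-7) = 80.34 − 74.57 = 5.77 m.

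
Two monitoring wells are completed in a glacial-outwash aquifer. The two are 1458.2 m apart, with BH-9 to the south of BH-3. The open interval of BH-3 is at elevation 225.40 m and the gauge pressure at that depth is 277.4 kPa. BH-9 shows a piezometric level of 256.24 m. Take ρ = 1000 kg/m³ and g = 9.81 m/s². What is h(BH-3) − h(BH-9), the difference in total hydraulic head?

Δh ≈ -2.56 m

Pressure head at BH-3: ψ = P/(ρg) = 277.4×1000 / (1000 × 9.81) = 28.28 m.
Total head at BH-3: h = z + ψ = 225.40 + 28.28 = 253.68 m.
Total head at BH-9: h = 256.24 m (water level in the piezometer is the total head).
Head difference: h(BH-3) − h(BH-9) = 253.68 − 256.24 = -2.56 m.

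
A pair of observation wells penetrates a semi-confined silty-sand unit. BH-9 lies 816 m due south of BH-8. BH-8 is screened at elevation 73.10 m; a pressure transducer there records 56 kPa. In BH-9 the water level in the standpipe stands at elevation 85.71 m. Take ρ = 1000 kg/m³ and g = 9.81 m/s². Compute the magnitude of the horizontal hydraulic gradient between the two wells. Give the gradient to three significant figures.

Pressure head at BH-8: ψ = P/(ρg) = 56×1000 / (1000 × 9.81) = 5.71 m.
Total head at BH-8: h = z + ψ = 73.10 + 5.71 = 78.81 m.
Total head at BH-9: h = 85.71 m (water level in the piezometer is the total head).
Head difference: h(BH-8) − h(BH-9) = 78.81 − 85.71 = -6.90 m.
Hydraulic gradient: i = |Δh| / L = 6.90 / 816 = 0.00846.

i ≈ 0.00846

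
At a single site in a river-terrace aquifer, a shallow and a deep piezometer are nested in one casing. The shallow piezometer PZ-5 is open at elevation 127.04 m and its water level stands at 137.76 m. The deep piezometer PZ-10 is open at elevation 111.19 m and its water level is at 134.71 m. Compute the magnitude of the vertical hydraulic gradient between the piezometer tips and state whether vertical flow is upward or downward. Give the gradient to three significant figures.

|i_v| ≈ 0.192; vertical flow is downward

Total head at PZ-5: h = 137.76 m (water level in the standpipe).
Total head at PZ-10: h = 134.71 m.
Δh = h(PZ-5) − h(PZ-10) = 137.76 − 134.71 = 3.05 m.
Vertical separation Δz = 127.04 − 111.19 = 15.85 m.
|i_v| = |Δh| / Δz = 3.05 / 15.85 = 0.192.
Head is higher in the shallow piezometer, so vertical flow is downward (recharge condition).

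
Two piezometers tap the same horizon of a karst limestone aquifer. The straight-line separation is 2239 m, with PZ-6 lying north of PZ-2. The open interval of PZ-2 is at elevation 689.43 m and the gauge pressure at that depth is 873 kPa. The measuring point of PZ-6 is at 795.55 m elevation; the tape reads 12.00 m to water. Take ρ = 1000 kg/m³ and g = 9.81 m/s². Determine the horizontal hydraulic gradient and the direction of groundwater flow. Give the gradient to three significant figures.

i ≈ 0.00229; groundwater flows toward the south

Pressure head at PZ-2: ψ = P/(ρg) = 873×1000 / (1000 × 9.81) = 88.99 m.
Total head at PZ-2: h = z + ψ = 689.43 + 88.99 = 778.42 m.
Total head at PZ-6: h = 795.55 − 12.00 = 783.55 m.
Head difference: h(PZ-2) − h(PZ-6) = 778.42 − 783.55 = -5.13 m.
Hydraulic gradient: i = |Δh| / L = 5.13 / 2239 = 0.00229.
Flow is from higher to lower head: from PZ-6 toward PZ-2, i.e. toward the south.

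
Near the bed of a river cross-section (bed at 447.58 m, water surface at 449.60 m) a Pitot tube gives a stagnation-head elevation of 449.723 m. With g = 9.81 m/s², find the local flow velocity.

Near the bed, under hydrostatic conditions, the piezometric head (z + ψ) equals the free-surface elevation, 449.60 m.
Velocity head = total − piezometric = 449.723 − 449.60 = 0.123 m.
v = √(2g·h_v) = √(2 × 9.81 × 0.123) = 1.55 m/s.

v ≈ 1.55 m/s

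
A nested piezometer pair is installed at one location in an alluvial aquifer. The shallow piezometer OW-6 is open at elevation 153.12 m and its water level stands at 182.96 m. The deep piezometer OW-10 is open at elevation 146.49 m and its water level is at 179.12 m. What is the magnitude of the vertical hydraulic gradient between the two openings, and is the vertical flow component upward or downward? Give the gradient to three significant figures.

Total head at OW-6: h = 182.96 m (water level in the standpipe).
Total head at OW-10: h = 179.12 m.
Δh = h(OW-6) − h(OW-10) = 182.96 − 179.12 = 3.84 m.
Vertical separation Δz = 153.12 − 146.49 = 6.63 m.
|i_v| = |Δh| / Δz = 3.84 / 6.63 = 0.579.
Head is higher in the shallow piezometer, so vertical flow is downward (recharge condition).

|i_v| ≈ 0.579; vertical flow is downward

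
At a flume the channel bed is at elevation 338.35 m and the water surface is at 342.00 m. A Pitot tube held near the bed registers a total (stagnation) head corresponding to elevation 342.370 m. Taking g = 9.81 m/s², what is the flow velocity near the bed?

Near the bed, under hydrostatic conditions, the piezometric head (z + ψ) equals the free-surface elevation, 342.00 m.
Velocity head = total − piezometric = 342.370 − 342.00 = 0.370 m.
v = √(2g·h_v) = √(2 × 9.81 × 0.370) = 2.69 m/s.

v ≈ 2.69 m/s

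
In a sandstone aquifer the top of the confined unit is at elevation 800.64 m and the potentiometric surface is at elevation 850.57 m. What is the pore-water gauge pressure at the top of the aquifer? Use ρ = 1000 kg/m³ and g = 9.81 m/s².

P ≈ 490 kPa

Pressure head at the aquifer top: ψ = h − z = 850.57 − 800.64 = 49.93 m.
P = ρgψ = 1000 × 9.81 × 49.93 = 489813 Pa ≈ 490 kPa.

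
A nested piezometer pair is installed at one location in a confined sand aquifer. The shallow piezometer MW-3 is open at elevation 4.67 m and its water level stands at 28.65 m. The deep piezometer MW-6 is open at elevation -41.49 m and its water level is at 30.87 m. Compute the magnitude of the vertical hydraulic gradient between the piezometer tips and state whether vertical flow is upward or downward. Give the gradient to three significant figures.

Total head at MW-3: h = 28.65 m (water level in the standpipe).
Total head at MW-6: h = 30.87 m.
Δh = h(MW-3) − h(MW-6) = 28.65 − 30.87 = -2.22 m.
Vertical separation Δz = 4.67 − (-41.49) = 46.16 m.
|i_v| = |Δh| / Δz = 2.22 / 46.16 = 0.0481.
Head is higher in the deep piezometer, so vertical flow is upward (discharge condition).

|i_v| ≈ 0.0481; vertical flow is upward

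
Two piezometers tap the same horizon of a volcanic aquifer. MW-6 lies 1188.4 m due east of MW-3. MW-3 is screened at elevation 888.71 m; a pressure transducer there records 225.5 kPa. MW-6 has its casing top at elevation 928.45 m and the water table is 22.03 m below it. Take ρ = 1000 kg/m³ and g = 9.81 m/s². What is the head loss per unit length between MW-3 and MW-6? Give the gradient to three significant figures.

Pressure head at MW-3: ψ = P/(ρg) = 225.5×1000 / (1000 × 9.81) = 22.99 m.
Total head at MW-3: h = z + ψ = 888.71 + 22.99 = 911.70 m.
Total head at MW-6: h = 928.45 − 22.03 = 906.42 m.
Head difference: h(MW-3) − h(MW-6) = 911.70 − 906.42 = 5.28 m.
Hydraulic gradient: i = |Δh| / L = 5.28 / 1188.4 = 0.00444.

i ≈ 0.00444 m/m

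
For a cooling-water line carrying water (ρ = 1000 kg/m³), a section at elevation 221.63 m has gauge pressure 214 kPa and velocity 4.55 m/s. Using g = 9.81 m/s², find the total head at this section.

Pressure head ψ = P/(ρg) = 214×1000 / (1000 × 9.81) = 21.81 m.
Velocity head = v²/(2g) = 4.55² / (2 × 9.81) = 1.055 m.
h = z + ψ + v²/(2g) = 221.63 + 21.81 + 1.055 = 244.50 m.

h ≈ 244.50 m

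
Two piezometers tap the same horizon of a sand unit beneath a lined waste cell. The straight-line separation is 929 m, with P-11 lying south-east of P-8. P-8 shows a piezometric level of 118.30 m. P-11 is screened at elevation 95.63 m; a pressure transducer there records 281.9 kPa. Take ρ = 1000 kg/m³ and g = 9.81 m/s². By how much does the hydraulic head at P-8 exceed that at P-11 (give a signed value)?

Total head at P-8: h = 118.30 m (water level in the piezometer is the total head).
Pressure head at P-11: ψ = P/(ρg) = 281.9×1000 / (1000 × 9.81) = 28.74 m.
Total head at P-11: h = z + ψ = 95.63 + 28.74 = 124.37 m.
Head difference: h(P-8) − h(P-11) = 118.30 − 124.37 = -6.07 m.

Δh ≈ -6.07 m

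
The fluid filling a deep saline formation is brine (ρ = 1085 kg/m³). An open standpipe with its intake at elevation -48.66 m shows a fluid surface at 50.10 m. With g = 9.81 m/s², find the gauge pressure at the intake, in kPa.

P ≈ 1050 kPa

Pressure head ψ = h − z = 50.10 − (-48.66) = 98.76 m.
P = ρgψ = 1085 × 9.81 × 98.76 = 1051187 Pa ≈ 1050 kPa.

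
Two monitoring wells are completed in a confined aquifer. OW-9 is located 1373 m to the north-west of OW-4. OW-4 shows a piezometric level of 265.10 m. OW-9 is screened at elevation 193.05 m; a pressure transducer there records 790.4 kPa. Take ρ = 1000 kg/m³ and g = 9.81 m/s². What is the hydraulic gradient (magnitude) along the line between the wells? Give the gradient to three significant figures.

Total head at OW-4: h = 265.10 m (water level in the piezometer is the total head).
Pressure head at OW-9: ψ = P/(ρg) = 790.4×1000 / (1000 × 9.81) = 80.57 m.
Total head at OW-9: h = z + ψ = 193.05 + 80.57 = 273.62 m.
Head difference: h(OW-4) − h(OW-9) = 265.10 − 273.62 = -8.52 m.
Hydraulic gradient: i = |Δh| / L = 8.52 / 1373 = 0.00621.

i ≈ 0.00621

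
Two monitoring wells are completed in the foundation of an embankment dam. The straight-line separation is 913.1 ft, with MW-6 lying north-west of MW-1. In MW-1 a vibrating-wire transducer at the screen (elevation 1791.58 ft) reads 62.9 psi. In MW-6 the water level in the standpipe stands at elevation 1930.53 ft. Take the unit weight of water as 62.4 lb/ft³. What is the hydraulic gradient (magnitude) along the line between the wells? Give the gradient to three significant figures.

i ≈ 0.00679

Pressure head at MW-1: ψ = 144·P/γ = 144 × 62.9 / 62.4 = 145.15 ft.
Total head at MW-1: h = z + ψ = 1791.58 + 145.15 = 1936.73 ft.
Total head at MW-6: h = 1930.53 ft (water level in the piezometer is the total head).
Head difference: h(MW-1) − h(MW-6) = 1936.73 − 1930.53 = 6.20 ft.
Hydraulic gradient: i = |Δh| / L = 6.20 / 913.1 = 0.00679.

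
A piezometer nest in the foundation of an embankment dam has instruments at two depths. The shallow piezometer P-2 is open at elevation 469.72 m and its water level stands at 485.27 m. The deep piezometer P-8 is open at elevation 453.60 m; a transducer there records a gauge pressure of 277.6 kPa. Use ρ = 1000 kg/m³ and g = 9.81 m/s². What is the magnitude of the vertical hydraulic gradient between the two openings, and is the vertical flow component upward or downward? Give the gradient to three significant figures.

|i_v| ≈ 0.209; vertical flow is downward

Total head at P-2: h = 485.27 m (water level in the standpipe).
Pressure head at P-8: ψ = P/(ρg) = 277.6×1000 / (1000 × 9.81) = 28.30 m.
Total head at P-8: h = z + ψ = 453.60 + 28.30 = 481.90 m.
Δh = h(P-2) − h(P-8) = 485.27 − 481.90 = 3.37 m.
Vertical separation Δz = 469.72 − 453.60 = 16.12 m.
|i_v| = |Δh| / Δz = 3.37 / 16.12 = 0.209.
Head is higher in the shallow piezometer, so vertical flow is downward (recharge condition).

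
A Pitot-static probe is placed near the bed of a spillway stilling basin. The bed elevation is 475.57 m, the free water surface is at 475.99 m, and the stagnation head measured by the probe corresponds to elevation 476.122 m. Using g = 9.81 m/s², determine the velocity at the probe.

Near the bed, under hydrostatic conditions, the piezometric head (z + ψ) equals the free-surface elevation, 475.99 m.
Velocity head = total − piezometric = 476.122 − 475.99 = 0.132 m.
v = √(2g·h_v) = √(2 × 9.81 × 0.132) = 1.61 m/s.

v ≈ 1.61 m/s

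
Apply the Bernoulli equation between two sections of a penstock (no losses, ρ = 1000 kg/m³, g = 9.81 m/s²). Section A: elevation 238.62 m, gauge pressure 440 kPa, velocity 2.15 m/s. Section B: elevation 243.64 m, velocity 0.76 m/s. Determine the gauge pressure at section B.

Pressure head at A: ψ₁ = P₁/(ρg) = 440×1000 / (1000 × 9.81) = 44.85 m.
Velocity heads: v₁²/2g = 2.15²/19.62 = 0.236 m; v₂²/2g = 0.76²/19.62 = 0.029 m.
Total head H = z₁ + ψ₁ + v₁²/2g = 238.62 + 44.85 + 0.236 = 283.71 m.
ψ₂ = H − z₂ − v₂²/2g = 283.71 − 243.64 − 0.029 = 40.04 m.
P₂ = ρgψ₂ = 1000 × 9.81 × 40.04 ≈ 393 kPa.

P₂ ≈ 393 kPa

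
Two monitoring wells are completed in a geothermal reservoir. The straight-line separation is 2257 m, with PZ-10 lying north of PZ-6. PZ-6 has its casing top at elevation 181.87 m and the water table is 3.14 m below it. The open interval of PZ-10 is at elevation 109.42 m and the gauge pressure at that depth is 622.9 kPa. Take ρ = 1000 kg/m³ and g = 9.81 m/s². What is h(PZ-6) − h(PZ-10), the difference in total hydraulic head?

Δh ≈ 5.81 m

Total head at PZ-6: h = 181.87 − 3.14 = 178.73 m.
Pressure head at PZ-10: ψ = P/(ρg) = 622.9×1000 / (1000 × 9.81) = 63.50 m.
Total head at PZ-10: h = z + ψ = 109.42 + 63.50 = 172.92 m.
Head difference: h(PZ-6) − h(PZ-10) = 178.73 − 172.92 = 5.81 m.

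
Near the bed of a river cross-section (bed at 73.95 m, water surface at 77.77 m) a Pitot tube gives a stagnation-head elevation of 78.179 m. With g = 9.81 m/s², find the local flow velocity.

Near the bed, under hydrostatic conditions, the piezometric head (z + ψ) equals the free-surface elevation, 77.77 m.
Velocity head = total − piezometric = 78.179 − 77.77 = 0.409 m.
v = √(2g·h_v) = √(2 × 9.81 × 0.409) = 2.83 m/s.

v ≈ 2.83 m/s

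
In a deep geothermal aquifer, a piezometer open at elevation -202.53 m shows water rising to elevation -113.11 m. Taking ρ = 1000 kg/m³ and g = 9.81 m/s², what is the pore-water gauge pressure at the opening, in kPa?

P ≈ 877 kPa

Pressure head ψ = h − z = -113.11 − (-202.53) = 89.42 m.
P = ρgψ = 1000 × 9.81 × 89.42 = 877210 Pa ≈ 877 kPa.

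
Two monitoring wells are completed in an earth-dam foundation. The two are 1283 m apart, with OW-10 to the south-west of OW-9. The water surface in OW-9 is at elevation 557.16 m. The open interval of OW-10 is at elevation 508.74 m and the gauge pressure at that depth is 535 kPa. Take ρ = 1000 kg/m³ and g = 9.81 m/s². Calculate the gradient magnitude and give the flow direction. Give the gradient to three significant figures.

Total head at OW-9: h = 557.16 m (water level in the piezometer is the total head).
Pressure head at OW-10: ψ = P/(ρg) = 535×1000 / (1000 × 9.81) = 54.54 m.
Total head at OW-10: h = z + ψ = 508.74 + 54.54 = 563.28 m.
Head difference: h(OW-9) − h(OW-10) = 557.16 − 563.28 = -6.12 m.
Hydraulic gradient: i = |Δh| / L = 6.12 / 1283 = 0.00477.
Flow is from higher to lower head: from OW-10 toward OW-9, i.e. toward the north-east.

i ≈ 0.00477; groundwater flows toward the north-east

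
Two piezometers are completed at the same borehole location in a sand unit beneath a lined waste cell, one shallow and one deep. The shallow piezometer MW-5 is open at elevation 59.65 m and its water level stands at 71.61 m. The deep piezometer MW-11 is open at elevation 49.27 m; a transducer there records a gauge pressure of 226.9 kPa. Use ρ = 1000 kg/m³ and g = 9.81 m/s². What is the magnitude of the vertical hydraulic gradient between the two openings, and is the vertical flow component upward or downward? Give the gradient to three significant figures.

|i_v| ≈ 0.0761; vertical flow is upward

Total head at MW-5: h = 71.61 m (water level in the standpipe).
Pressure head at MW-11: ψ = P/(ρg) = 226.9×1000 / (1000 × 9.81) = 23.13 m.
Total head at MW-11: h = z + ψ = 49.27 + 23.13 = 72.40 m.
Δh = h(MW-5) − h(MW-11) = 71.61 − 72.40 = -0.79 m.
Vertical separation Δz = 59.65 − 49.27 = 10.38 m.
|i_v| = |Δh| / Δz = 0.79 / 10.38 = 0.0761.
Head is higher in the deep piezometer, so vertical flow is upward (discharge condition).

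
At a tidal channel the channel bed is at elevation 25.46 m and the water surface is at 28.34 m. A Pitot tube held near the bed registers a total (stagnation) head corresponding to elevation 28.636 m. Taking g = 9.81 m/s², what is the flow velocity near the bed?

Near the bed, under hydrostatic conditions, the piezometric head (z + ψ) equals the free-surface elevation, 28.34 m.
Velocity head = total − piezometric = 28.636 − 28.34 = 0.296 m.
v = √(2g·h_v) = √(2 × 9.81 × 0.296) = 2.41 m/s.

v ≈ 2.41 m/s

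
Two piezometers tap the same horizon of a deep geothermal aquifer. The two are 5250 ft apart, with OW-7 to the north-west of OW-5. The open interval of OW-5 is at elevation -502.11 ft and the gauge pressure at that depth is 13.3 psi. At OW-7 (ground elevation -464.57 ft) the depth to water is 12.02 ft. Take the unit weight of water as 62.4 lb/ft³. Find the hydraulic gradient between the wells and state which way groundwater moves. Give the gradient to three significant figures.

Pressure head at OW-5: ψ = 144·P/γ = 144 × 13.3 / 62.4 = 30.69 ft.
Total head at OW-5: h = z + ψ = -502.11 + 30.69 = -471.42 ft.
Total head at OW-7: h = -464.57 − 12.02 = -476.59 ft.
Head difference: h(OW-5) − h(OW-7) = -471.42 − (-476.59) = 5.17 ft.
Hydraulic gradient: i = |Δh| / L = 5.17 / 5250 = 0.000985.
Flow is from higher to lower head: from OW-5 toward OW-7, i.e. toward the north-west.

i ≈ 0.000985; groundwater flows toward the north-west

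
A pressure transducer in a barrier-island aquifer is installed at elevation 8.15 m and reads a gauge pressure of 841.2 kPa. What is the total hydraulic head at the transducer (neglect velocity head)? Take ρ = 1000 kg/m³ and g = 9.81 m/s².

h ≈ 93.90 m

ψ = P/(ρg) = 841.2×1000 / (1000 × 9.81) = 85.75 m.
h = z + ψ = 8.15 + 85.75 = 93.90 m.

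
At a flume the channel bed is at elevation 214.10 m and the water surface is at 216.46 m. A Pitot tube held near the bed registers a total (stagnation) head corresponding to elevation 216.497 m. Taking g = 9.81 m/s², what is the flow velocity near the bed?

v ≈ 0.852 m/s

Near the bed, under hydrostatic conditions, the piezometric head (z + ψ) equals the free-surface elevation, 216.46 m.
Velocity head = total − piezometric = 216.497 − 216.46 = 0.037 m.
v = √(2g·h_v) = √(2 × 9.81 × 0.037) = 0.852 m/s.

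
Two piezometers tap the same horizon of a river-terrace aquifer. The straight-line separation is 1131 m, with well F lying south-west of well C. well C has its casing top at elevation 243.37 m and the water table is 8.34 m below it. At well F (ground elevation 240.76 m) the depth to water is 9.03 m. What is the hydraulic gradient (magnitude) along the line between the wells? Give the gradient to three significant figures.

i ≈ 0.00292

Total head at well C: h = 243.37 − 8.34 = 235.03 m.
Total head at well F: h = 240.76 − 9.03 = 231.73 m.
Head difference: h(well C) − h(well F) = 235.03 − 231.73 = 3.30 m.
Hydraulic gradient: i = |Δh| / L = 3.30 / 1131 = 0.00292.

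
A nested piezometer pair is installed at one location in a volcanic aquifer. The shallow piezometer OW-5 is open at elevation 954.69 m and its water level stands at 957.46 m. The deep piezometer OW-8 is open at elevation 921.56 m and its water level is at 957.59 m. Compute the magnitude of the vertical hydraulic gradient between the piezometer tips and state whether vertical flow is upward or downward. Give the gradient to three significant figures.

|i_v| ≈ 0.00392; vertical flow is upward

Total head at OW-5: h = 957.46 m (water level in the standpipe).
Total head at OW-8: h = 957.59 m.
Δh = h(OW-5) − h(OW-8) = 957.46 − 957.59 = -0.13 m.
Vertical separation Δz = 954.69 − 921.56 = 33.13 m.
|i_v| = |Δh| / Δz = 0.13 / 33.13 = 0.00392.
Head is higher in the deep piezometer, so vertical flow is upward (discharge condition).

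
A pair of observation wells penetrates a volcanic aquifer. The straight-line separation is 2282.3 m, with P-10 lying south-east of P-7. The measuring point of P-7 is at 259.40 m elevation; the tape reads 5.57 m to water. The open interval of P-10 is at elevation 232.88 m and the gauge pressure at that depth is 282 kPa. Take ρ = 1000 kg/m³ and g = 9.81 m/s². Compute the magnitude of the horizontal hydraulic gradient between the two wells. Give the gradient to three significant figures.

Total head at P-7: h = 259.40 − 5.57 = 253.83 m.
Pressure head at P-10: ψ = P/(ρg) = 282×1000 / (1000 × 9.81) = 28.75 m.
Total head at P-10: h = z + ψ = 232.88 + 28.75 = 261.63 m.
Head difference: h(P-7) − h(P-10) = 253.83 − 261.63 = -7.80 m.
Hydraulic gradient: i = |Δh| / L = 7.80 / 2282.3 = 0.00342.

i ≈ 0.00342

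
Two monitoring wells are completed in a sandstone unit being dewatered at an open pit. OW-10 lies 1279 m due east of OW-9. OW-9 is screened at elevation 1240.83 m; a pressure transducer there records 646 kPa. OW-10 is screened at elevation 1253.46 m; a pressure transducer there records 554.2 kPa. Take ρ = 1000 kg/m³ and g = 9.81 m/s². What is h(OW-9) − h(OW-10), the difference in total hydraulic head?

Δh ≈ -3.27 m

Pressure head at OW-9: ψ = P/(ρg) = 646×1000 / (1000 × 9.81) = 65.85 m.
Total head at OW-9: h = z + ψ = 1240.83 + 65.85 = 1306.68 m.
Pressure head at OW-10: ψ = P/(ρg) = 554.2×1000 / (1000 × 9.81) = 56.49 m.
Total head at OW-10: h = z + ψ = 1253.46 + 56.49 = 1309.95 m.
Head difference: h(OW-9) − h(OW-10) = 1306.68 − 1309.95 = -3.27 m.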